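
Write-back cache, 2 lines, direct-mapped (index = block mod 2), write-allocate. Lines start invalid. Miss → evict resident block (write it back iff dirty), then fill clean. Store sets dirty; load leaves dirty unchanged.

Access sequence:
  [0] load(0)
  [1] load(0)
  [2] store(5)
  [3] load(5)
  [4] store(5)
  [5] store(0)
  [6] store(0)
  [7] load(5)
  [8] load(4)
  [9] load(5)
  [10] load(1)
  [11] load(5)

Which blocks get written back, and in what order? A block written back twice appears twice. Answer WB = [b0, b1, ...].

0: R B0 -> L0 miss  d=-]
1: R B0 -> L0 hit  d=-]
2: W B5 -> L1 miss  d=D]
3: R B5 -> L1 hit  d=D]
4: W B5 -> L1 hit  d=D]
5: W B0 -> L0 hit  d=D]
6: W B0 -> L0 hit  d=D]
7: R B5 -> L1 hit  d=D]
8: R B4 -> L0 miss wb->B0  d=-]
9: R B5 -> L1 hit  d=D]
10: R B1 -> L1 miss wb->B5  d=-]
11: R B5 -> L1 miss  d=-]

WB = [0, 5]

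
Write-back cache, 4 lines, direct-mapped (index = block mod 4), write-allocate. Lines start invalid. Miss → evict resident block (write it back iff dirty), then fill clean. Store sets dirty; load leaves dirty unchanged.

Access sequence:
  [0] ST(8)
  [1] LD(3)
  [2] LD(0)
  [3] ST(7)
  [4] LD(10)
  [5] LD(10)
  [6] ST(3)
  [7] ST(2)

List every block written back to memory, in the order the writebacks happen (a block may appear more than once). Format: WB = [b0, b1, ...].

WB = [8, 7]

  0 | W B8 → L0 miss [D]
  1 | R B3 → L3 miss [-]
  2 | R B0 → L0 miss wb→B8 [-]
  3 | W B7 → L3 miss [D]
  4 | R B10 → L2 miss [-]
  5 | R B10 → L2 hit [-]
  6 | W B3 → L3 miss wb→B7 [D]
  7 | W B2 → L2 miss [D]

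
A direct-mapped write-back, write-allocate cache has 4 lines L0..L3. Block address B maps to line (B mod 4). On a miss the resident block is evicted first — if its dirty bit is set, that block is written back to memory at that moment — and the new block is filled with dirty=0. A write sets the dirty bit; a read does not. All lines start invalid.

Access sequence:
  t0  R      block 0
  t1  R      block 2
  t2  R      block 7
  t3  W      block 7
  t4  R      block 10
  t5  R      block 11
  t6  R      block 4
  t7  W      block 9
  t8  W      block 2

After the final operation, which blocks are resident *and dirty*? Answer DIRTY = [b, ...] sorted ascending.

  0 | R B0 → L0 miss [-]
  1 | R B2 → L2 miss [-]
  2 | R B7 → L3 miss [-]
  3 | W B7 → L3 hit [D]
  4 | R B10 → L2 miss [-]
  5 | R B11 → L3 miss wb→B7 [-]
  6 | R B4 → L0 miss [-]
  7 | W B9 → L1 miss [D]
  8 | W B2 → L2 miss [D]

DIRTY = [2, 9]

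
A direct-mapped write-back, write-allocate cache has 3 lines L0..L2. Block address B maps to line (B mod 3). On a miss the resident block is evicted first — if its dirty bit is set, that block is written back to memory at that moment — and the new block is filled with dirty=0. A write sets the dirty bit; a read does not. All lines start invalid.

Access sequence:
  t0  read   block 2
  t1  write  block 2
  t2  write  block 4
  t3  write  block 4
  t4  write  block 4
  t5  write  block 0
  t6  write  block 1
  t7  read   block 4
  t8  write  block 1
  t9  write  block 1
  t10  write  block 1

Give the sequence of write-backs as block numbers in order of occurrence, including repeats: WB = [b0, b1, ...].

WB = [4, 1]

0: R B2 -> L2 miss  d=-]
1: W B2 -> L2 hit  d=D]
2: W B4 -> L1 miss  d=D]
3: W B4 -> L1 hit  d=D]
4: W B4 -> L1 hit  d=D]
5: W B0 -> L0 miss  d=D]
6: W B1 -> L1 miss wb->B4  d=D]
7: R B4 -> L1 miss wb->B1  d=-]
8: W B1 -> L1 miss  d=D]
9: W B1 -> L1 hit  d=D]
10: W B1 -> L1 hit  d=D]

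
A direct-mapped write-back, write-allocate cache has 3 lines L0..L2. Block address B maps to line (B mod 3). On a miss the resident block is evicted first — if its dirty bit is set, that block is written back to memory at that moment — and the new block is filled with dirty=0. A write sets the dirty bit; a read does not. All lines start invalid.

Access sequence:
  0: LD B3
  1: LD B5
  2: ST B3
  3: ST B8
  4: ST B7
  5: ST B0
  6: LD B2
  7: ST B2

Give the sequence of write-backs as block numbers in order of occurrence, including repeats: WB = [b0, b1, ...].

WB = [3, 8]

0: R B3 → L0 miss [-]
1: R B5 → L2 miss [-]
2: W B3 → L0 hit [D]
3: W B8 → L2 miss [D]
4: W B7 → L1 miss [D]
5: W B0 → L0 miss wb→B3 [D]
6: R B2 → L2 miss wb→B8 [-]
7: W B2 → L2 hit [D]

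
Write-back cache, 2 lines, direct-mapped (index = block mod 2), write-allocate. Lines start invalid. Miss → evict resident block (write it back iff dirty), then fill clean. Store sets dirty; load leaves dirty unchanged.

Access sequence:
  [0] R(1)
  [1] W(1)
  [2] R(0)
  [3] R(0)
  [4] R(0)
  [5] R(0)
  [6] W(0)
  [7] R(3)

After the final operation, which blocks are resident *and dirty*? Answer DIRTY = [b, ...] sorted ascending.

DIRTY = [0]

0: R B1 -> L1 miss  d=-]
1: W B1 -> L1 hit  d=D]
2: R B0 -> L0 miss  d=-]
3: R B0 -> L0 hit  d=-]
4: R B0 -> L0 hit  d=-]
5: R B0 -> L0 hit  d=-]
6: W B0 -> L0 hit  d=D]
7: R B3 -> L1 miss wb->B1  d=-]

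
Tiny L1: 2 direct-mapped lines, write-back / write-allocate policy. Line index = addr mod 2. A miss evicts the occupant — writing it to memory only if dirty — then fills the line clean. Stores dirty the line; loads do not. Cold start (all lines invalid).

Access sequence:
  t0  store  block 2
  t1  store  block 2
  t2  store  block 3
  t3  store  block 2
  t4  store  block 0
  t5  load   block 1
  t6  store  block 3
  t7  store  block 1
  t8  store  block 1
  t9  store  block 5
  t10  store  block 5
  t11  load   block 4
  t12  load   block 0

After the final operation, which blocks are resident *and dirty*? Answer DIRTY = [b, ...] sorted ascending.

DIRTY = [5]

0: W B2 → L0 miss [D]
1: W B2 → L0 hit [D]
2: W B3 → L1 miss [D]
3: W B2 → L0 hit [D]
4: W B0 → L0 miss wb→B2 [D]
5: R B1 → L1 miss wb→B3 [-]
6: W B3 → L1 miss [D]
7: W B1 → L1 miss wb→B3 [D]
8: W B1 → L1 hit [D]
9: W B5 → L1 miss wb→B1 [D]
10: W B5 → L1 hit [D]
11: R B4 → L0 miss wb→B0 [-]
12: R B0 → L0 miss [-]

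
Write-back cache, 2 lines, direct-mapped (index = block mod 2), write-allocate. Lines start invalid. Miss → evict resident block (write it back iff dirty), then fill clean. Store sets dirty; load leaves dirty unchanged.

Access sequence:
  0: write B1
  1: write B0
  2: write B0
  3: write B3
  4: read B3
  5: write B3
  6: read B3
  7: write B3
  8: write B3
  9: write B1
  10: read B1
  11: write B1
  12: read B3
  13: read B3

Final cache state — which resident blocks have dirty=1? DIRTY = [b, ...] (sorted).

DIRTY = [0]

0: W B1 → L1 miss [D]
1: W B0 → L0 miss [D]
2: W B0 → L0 hit [D]
3: W B3 → L1 miss wb→B1 [D]
4: R B3 → L1 hit [D]
5: W B3 → L1 hit [D]
6: R B3 → L1 hit [D]
7: W B3 → L1 hit [D]
8: W B3 → L1 hit [D]
9: W B1 → L1 miss wb→B3 [D]
10: R B1 → L1 hit [D]
11: W B1 → L1 hit [D]
12: R B3 → L1 miss wb→B1 [-]
13: R B3 → L1 hit [-]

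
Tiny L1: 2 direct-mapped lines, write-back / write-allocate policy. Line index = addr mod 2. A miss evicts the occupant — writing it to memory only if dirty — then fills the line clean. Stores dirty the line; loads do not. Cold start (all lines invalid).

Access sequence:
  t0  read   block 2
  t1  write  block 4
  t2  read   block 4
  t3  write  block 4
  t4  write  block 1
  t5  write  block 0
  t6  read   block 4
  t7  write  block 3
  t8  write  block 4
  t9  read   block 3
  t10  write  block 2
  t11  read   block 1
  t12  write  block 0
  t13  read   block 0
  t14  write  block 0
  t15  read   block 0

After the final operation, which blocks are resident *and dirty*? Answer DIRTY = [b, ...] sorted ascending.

DIRTY = [0]

0: R B2 → L0 miss [-]
1: W B4 → L0 miss [D]
2: R B4 → L0 hit [D]
3: W B4 → L0 hit [D]
4: W B1 → L1 miss [D]
5: W B0 → L0 miss wb→B4 [D]
6: R B4 → L0 miss wb→B0 [-]
7: W B3 → L1 miss wb→B1 [D]
8: W B4 → L0 hit [D]
9: R B3 → L1 hit [D]
10: W B2 → L0 miss wb→B4 [D]
11: R B1 → L1 miss wb→B3 [-]
12: W B0 → L0 miss wb→B2 [D]
13: R B0 → L0 hit [D]
14: W B0 → L0 hit [D]
15: R B0 → L0 hit [D]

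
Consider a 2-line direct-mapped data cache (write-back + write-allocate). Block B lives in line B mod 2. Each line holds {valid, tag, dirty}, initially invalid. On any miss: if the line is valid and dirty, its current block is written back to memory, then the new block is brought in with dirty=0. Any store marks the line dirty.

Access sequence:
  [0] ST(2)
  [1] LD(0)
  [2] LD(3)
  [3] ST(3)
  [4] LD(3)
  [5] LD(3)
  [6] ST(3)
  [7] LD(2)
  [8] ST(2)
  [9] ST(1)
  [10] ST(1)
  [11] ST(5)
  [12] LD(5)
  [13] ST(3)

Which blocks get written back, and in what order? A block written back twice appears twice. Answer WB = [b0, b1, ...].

0: W B2 → L0 miss [D]
1: R B0 → L0 miss wb→B2 [-]
2: R B3 → L1 miss [-]
3: W B3 → L1 hit [D]
4: R B3 → L1 hit [D]
5: R B3 → L1 hit [D]
6: W B3 → L1 hit [D]
7: R B2 → L0 miss [-]
8: W B2 → L0 hit [D]
9: W B1 → L1 miss wb→B3 [D]
10: W B1 → L1 hit [D]
11: W B5 → L1 miss wb→B1 [D]
12: R B5 → L1 hit [D]
13: W B3 → L1 miss wb→B5 [D]

WB = [2, 3, 1, 5]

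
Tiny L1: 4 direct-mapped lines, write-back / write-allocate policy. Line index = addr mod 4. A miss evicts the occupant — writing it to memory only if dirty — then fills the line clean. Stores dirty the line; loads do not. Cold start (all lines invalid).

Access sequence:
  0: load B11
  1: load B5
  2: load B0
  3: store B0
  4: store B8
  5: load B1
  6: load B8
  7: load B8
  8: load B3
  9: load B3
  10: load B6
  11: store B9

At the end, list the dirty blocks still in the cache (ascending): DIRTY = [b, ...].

0: R B11 -> L3 miss  d=-]
1: R B5 -> L1 miss  d=-]
2: R B0 -> L0 miss  d=-]
3: W B0 -> L0 hit  d=D]
4: W B8 -> L0 miss wb->B0  d=D]
5: R B1 -> L1 miss  d=-]
6: R B8 -> L0 hit  d=D]
7: R B8 -> L0 hit  d=D]
8: R B3 -> L3 miss  d=-]
9: R B3 -> L3 hit  d=-]
10: R B6 -> L2 miss  d=-]
11: W B9 -> L1 miss  d=D]

DIRTY = [8, 9]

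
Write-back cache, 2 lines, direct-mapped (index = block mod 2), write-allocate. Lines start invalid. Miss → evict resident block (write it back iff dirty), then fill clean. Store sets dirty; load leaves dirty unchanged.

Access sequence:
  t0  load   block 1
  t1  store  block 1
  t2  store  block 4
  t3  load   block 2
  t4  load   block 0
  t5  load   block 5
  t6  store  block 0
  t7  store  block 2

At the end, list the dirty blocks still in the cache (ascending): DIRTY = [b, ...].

DIRTY = [2]

0: R B1 -> L1 miss  d=-]
1: W B1 -> L1 hit  d=D]
2: W B4 -> L0 miss  d=D]
3: R B2 -> L0 miss wb->B4  d=-]
4: R B0 -> L0 miss  d=-]
5: R B5 -> L1 miss wb->B1  d=-]
6: W B0 -> L0 hit  d=D]
7: W B2 -> L0 miss wb->B0  d=D]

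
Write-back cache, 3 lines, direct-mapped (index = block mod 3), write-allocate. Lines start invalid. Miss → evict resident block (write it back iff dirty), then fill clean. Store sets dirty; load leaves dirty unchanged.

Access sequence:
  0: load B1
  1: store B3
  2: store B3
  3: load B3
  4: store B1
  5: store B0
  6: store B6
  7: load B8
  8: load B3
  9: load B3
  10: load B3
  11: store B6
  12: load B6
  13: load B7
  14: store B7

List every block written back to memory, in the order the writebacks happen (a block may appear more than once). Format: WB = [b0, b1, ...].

0: R B1 -> L1 miss  d=-]
1: W B3 -> L0 miss  d=D]
2: W B3 -> L0 hit  d=D]
3: R B3 -> L0 hit  d=D]
4: W B1 -> L1 hit  d=D]
5: W B0 -> L0 miss wb->B3  d=D]
6: W B6 -> L0 miss wb->B0  d=D]
7: R B8 -> L2 miss  d=-]
8: R B3 -> L0 miss wb->B6  d=-]
9: R B3 -> L0 hit  d=-]
10: R B3 -> L0 hit  d=-]
11: W B6 -> L0 miss  d=D]
12: R B6 -> L0 hit  d=D]
13: R B7 -> L1 miss wb->B1  d=-]
14: W B7 -> L1 hit  d=D]

WB = [3, 0, 6, 1]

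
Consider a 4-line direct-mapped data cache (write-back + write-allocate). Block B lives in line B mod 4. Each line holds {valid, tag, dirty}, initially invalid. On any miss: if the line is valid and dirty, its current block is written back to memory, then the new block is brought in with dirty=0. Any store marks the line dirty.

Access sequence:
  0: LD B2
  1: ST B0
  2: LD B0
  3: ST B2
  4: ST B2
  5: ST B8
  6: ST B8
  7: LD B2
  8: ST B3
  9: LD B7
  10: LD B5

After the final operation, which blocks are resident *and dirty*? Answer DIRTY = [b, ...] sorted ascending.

  0 | R B2 → L2 miss [-]
  1 | W B0 → L0 miss [D]
  2 | R B0 → L0 hit [D]
  3 | W B2 → L2 hit [D]
  4 | W B2 → L2 hit [D]
  5 | W B8 → L0 miss wb→B0 [D]
  6 | W B8 → L0 hit [D]
  7 | R B2 → L2 hit [D]
  8 | W B3 → L3 miss [D]
  9 | R B7 → L3 miss wb→B3 [-]
  10 | R B5 → L1 miss [-]

DIRTY = [2, 8]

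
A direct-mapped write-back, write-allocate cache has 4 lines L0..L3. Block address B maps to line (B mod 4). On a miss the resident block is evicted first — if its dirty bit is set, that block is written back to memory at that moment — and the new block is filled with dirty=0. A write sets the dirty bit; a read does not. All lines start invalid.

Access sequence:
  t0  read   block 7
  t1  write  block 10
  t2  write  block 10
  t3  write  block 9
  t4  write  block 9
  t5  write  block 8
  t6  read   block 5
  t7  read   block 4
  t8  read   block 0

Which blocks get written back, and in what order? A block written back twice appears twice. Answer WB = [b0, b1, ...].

0: R B7 -> L3 miss  d=-]
1: W B10 -> L2 miss  d=D]
2: W B10 -> L2 hit  d=D]
3: W B9 -> L1 miss  d=D]
4: W B9 -> L1 hit  d=D]
5: W B8 -> L0 miss  d=D]
6: R B5 -> L1 miss wb->B9  d=-]
7: R B4 -> L0 miss wb->B8  d=-]
8: R B0 -> L0 miss  d=-]

WB = [9, 8]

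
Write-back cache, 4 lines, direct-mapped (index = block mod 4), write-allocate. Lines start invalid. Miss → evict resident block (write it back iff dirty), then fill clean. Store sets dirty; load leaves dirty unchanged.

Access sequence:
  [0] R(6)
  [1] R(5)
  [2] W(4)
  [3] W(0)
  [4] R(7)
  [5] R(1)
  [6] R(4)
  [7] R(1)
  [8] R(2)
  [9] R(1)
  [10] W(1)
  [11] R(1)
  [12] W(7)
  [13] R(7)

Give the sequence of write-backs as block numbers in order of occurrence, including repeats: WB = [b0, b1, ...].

WB = [4, 0]

0: R B6 → L2 miss [-]
1: R B5 → L1 miss [-]
2: W B4 → L0 miss [D]
3: W B0 → L0 miss wb→B4 [D]
4: R B7 → L3 miss [-]
5: R B1 → L1 miss [-]
6: R B4 → L0 miss wb→B0 [-]
7: R B1 → L1 hit [-]
8: R B2 → L2 miss [-]
9: R B1 → L1 hit [-]
10: W B1 → L1 hit [D]
11: R B1 → L1 hit [D]
12: W B7 → L3 hit [D]
13: R B7 → L3 hit [D]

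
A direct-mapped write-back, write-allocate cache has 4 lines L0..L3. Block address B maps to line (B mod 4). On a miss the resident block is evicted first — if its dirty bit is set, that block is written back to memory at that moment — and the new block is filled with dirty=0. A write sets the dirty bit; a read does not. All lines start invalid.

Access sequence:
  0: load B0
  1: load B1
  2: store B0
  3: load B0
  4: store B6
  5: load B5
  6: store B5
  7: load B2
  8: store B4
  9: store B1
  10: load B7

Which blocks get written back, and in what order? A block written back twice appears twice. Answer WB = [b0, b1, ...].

0: R B0 -> L0 miss  d=-]
1: R B1 -> L1 miss  d=-]
2: W B0 -> L0 hit  d=D]
3: R B0 -> L0 hit  d=D]
4: W B6 -> L2 miss  d=D]
5: R B5 -> L1 miss  d=-]
6: W B5 -> L1 hit  d=D]
7: R B2 -> L2 miss wb->B6  d=-]
8: W B4 -> L0 miss wb->B0  d=D]
9: W B1 -> L1 miss wb->B5  d=D]
10: R B7 -> L3 miss  d=-]

WB = [6, 0, 5]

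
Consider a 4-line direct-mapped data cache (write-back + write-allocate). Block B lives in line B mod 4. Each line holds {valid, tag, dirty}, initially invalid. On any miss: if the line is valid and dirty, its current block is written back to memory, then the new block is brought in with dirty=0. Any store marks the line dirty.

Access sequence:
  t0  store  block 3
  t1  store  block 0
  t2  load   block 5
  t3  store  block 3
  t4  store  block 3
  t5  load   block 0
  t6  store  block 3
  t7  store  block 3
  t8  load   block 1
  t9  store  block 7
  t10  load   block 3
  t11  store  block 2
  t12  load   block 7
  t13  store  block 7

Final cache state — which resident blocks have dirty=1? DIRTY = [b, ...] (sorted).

  0 | W B3 → L3 miss [D]
  1 | W B0 → L0 miss [D]
  2 | R B5 → L1 miss [-]
  3 | W B3 → L3 hit [D]
  4 | W B3 → L3 hit [D]
  5 | R B0 → L0 hit [D]
  6 | W B3 → L3 hit [D]
  7 | W B3 → L3 hit [D]
  8 | R B1 → L1 miss [-]
  9 | W B7 → L3 miss wb→B3 [D]
  10 | R B3 → L3 miss wb→B7 [-]
  11 | W B2 → L2 miss [D]
  12 | R B7 → L3 miss [-]
  13 | W B7 → L3 hit [D]

DIRTY = [0, 2, 7]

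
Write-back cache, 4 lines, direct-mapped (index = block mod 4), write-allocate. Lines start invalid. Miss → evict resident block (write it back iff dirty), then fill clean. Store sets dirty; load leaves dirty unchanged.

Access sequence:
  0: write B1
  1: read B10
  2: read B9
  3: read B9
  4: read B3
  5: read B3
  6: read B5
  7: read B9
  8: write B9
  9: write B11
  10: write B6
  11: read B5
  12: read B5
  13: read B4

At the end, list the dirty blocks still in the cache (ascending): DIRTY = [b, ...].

DIRTY = [6, 11]

0: W B1 → L1 miss [D]
1: R B10 → L2 miss [-]
2: R B9 → L1 miss wb→B1 [-]
3: R B9 → L1 hit [-]
4: R B3 → L3 miss [-]
5: R B3 → L3 hit [-]
6: R B5 → L1 miss [-]
7: R B9 → L1 miss [-]
8: W B9 → L1 hit [D]
9: W B11 → L3 miss [D]
10: W B6 → L2 miss [D]
11: R B5 → L1 miss wb→B9 [-]
12: R B5 → L1 hit [-]
13: R B4 → L0 miss [-]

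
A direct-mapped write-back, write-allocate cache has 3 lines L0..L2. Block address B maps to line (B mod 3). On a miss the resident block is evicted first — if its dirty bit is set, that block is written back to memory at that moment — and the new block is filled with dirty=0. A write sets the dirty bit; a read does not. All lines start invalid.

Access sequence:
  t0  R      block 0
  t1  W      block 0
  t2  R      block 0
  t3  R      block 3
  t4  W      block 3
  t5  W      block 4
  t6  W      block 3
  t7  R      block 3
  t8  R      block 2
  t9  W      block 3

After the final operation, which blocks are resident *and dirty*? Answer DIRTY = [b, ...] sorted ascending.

DIRTY = [3, 4]

  0 | R B0 → L0 miss [-]
  1 | W B0 → L0 hit [D]
  2 | R B0 → L0 hit [D]
  3 | R B3 → L0 miss wb→B0 [-]
  4 | W B3 → L0 hit [D]
  5 | W B4 → L1 miss [D]
  6 | W B3 → L0 hit [D]
  7 | R B3 → L0 hit [D]
  8 | R B2 → L2 miss [-]
  9 | W B3 → L0 hit [D]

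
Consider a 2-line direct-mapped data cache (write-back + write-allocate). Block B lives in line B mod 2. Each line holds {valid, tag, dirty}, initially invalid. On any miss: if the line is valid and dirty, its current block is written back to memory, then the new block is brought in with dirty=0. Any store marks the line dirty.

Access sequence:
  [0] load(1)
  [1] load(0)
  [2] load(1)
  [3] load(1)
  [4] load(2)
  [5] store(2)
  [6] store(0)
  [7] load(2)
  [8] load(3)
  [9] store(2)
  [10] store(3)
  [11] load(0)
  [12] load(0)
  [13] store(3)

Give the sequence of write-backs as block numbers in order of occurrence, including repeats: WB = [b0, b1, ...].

0: R B1 -> L1 miss  d=-]
1: R B0 -> L0 miss  d=-]
2: R B1 -> L1 hit  d=-]
3: R B1 -> L1 hit  d=-]
4: R B2 -> L0 miss  d=-]
5: W B2 -> L0 hit  d=D]
6: W B0 -> L0 miss wb->B2  d=D]
7: R B2 -> L0 miss wb->B0  d=-]
8: R B3 -> L1 miss  d=-]
9: W B2 -> L0 hit  d=D]
10: W B3 -> L1 hit  d=D]
11: R B0 -> L0 miss wb->B2  d=-]
12: R B0 -> L0 hit  d=-]
13: W B3 -> L1 hit  d=D]

WB = [2, 0, 2]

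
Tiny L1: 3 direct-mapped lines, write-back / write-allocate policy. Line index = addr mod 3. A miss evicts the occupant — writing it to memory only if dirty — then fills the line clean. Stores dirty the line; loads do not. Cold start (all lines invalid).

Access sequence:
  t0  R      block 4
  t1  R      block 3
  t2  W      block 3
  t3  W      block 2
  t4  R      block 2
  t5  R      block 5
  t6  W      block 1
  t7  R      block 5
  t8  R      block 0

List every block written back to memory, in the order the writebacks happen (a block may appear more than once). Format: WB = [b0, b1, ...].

WB = [2, 3]

0: R B4 -> L1 miss  d=-]
1: R B3 -> L0 miss  d=-]
2: W B3 -> L0 hit  d=D]
3: W B2 -> L2 miss  d=D]
4: R B2 -> L2 hit  d=D]
5: R B5 -> L2 miss wb->B2  d=-]
6: W B1 -> L1 miss  d=D]
7: R B5 -> L2 hit  d=-]
8: R B0 -> L0 miss wb->B3  d=-]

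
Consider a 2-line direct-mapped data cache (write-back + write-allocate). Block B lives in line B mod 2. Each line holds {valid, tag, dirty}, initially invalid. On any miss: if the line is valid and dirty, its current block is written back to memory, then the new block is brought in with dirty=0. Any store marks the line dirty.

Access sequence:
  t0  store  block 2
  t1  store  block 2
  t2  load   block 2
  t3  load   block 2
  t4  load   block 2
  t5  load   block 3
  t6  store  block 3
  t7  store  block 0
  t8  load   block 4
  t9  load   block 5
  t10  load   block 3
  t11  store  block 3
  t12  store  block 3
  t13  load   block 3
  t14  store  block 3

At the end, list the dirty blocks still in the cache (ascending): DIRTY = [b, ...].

DIRTY = [3]

  0 | W B2 → L0 miss [D]
  1 | W B2 → L0 hit [D]
  2 | R B2 → L0 hit [D]
  3 | R B2 → L0 hit [D]
  4 | R B2 → L0 hit [D]
  5 | R B3 → L1 miss [-]
  6 | W B3 → L1 hit [D]
  7 | W B0 → L0 miss wb→B2 [D]
  8 | R B4 → L0 miss wb→B0 [-]
  9 | R B5 → L1 miss wb→B3 [-]
  10 | R B3 → L1 miss [-]
  11 | W B3 → L1 hit [D]
  12 | W B3 → L1 hit [D]
  13 | R B3 → L1 hit [D]
  14 | W B3 → L1 hit [D]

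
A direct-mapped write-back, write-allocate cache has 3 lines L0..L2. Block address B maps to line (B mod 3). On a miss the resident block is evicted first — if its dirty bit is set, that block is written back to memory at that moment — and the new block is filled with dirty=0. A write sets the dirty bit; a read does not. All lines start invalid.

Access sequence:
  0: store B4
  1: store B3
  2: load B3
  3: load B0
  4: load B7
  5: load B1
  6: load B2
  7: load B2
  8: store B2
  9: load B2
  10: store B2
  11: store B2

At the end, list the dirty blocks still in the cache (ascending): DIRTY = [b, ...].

0: W B4 -> L1 miss  d=D]
1: W B3 -> L0 miss  d=D]
2: R B3 -> L0 hit  d=D]
3: R B0 -> L0 miss wb->B3  d=-]
4: R B7 -> L1 miss wb->B4  d=-]
5: R B1 -> L1 miss  d=-]
6: R B2 -> L2 miss  d=-]
7: R B2 -> L2 hit  d=-]
8: W B2 -> L2 hit  d=D]
9: R B2 -> L2 hit  d=D]
10: W B2 -> L2 hit  d=D]
11: W B2 -> L2 hit  d=D]

DIRTY = [2]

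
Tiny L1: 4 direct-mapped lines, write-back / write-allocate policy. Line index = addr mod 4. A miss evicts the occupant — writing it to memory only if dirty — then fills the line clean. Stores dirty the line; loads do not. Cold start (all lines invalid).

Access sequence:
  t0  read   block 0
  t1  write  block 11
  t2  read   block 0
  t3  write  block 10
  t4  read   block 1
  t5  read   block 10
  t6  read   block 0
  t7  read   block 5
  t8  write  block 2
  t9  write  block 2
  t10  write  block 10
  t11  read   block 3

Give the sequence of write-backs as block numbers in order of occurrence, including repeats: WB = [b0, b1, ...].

WB = [10, 2, 11]

0: R B0 → L0 miss [-]
1: W B11 → L3 miss [D]
2: R B0 → L0 hit [-]
3: W B10 → L2 miss [D]
4: R B1 → L1 miss [-]
5: R B10 → L2 hit [D]
6: R B0 → L0 hit [-]
7: R B5 → L1 miss [-]
8: W B2 → L2 miss wb→B10 [D]
9: W B2 → L2 hit [D]
10: W B10 → L2 miss wb→B2 [D]
11: R B3 → L3 miss wb→B11 [-]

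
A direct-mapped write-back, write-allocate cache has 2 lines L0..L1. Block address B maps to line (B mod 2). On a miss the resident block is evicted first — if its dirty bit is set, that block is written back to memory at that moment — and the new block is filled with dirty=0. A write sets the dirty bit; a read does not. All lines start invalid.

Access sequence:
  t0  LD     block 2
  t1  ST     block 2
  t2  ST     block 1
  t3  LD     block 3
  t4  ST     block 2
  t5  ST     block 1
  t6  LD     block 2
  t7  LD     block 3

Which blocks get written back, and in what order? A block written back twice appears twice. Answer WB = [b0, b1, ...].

0: R B2 -> L0 miss  d=-]
1: W B2 -> L0 hit  d=D]
2: W B1 -> L1 miss  d=D]
3: R B3 -> L1 miss wb->B1  d=-]
4: W B2 -> L0 hit  d=D]
5: W B1 -> L1 miss  d=D]
6: R B2 -> L0 hit  d=D]
7: R B3 -> L1 miss wb->B1  d=-]

WB = [1, 1]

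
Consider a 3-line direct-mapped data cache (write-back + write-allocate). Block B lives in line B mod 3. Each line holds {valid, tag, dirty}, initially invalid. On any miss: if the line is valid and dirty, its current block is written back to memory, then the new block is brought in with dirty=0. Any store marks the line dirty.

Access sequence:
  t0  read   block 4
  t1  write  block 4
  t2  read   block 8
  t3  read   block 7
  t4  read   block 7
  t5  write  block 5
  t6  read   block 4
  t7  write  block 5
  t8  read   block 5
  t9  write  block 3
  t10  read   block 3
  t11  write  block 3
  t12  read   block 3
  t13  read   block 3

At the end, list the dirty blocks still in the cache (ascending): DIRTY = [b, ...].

0: R B4 → L1 miss [-]
1: W B4 → L1 hit [D]
2: R B8 → L2 miss [-]
3: R B7 → L1 miss wb→B4 [-]
4: R B7 → L1 hit [-]
5: W B5 → L2 miss [D]
6: R B4 → L1 miss [-]
7: W B5 → L2 hit [D]
8: R B5 → L2 hit [D]
9: W B3 → L0 miss [D]
10: R B3 → L0 hit [D]
11: W B3 → L0 hit [D]
12: R B3 → L0 hit [D]
13: R B3 → L0 hit [D]

DIRTY = [3, 5]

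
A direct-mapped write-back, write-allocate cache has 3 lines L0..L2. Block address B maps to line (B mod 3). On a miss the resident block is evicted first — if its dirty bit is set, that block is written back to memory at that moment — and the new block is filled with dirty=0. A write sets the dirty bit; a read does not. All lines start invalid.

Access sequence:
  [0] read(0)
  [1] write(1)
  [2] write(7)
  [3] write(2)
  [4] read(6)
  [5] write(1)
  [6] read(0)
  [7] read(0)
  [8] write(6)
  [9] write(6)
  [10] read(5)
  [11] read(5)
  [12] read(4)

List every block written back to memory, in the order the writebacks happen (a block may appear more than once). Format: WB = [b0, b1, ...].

WB = [1, 7, 2, 1]

  0 | R B0 → L0 miss [-]
  1 | W B1 → L1 miss [D]
  2 | W B7 → L1 miss wb→B1 [D]
  3 | W B2 → L2 miss [D]
  4 | R B6 → L0 miss [-]
  5 | W B1 → L1 miss wb→B7 [D]
  6 | R B0 → L0 miss [-]
  7 | R B0 → L0 hit [-]
  8 | W B6 → L0 miss [D]
  9 | W B6 → L0 hit [D]
  10 | R B5 → L2 miss wb→B2 [-]
  11 | R B5 → L2 hit [-]
  12 | R B4 → L1 miss wb→B1 [-]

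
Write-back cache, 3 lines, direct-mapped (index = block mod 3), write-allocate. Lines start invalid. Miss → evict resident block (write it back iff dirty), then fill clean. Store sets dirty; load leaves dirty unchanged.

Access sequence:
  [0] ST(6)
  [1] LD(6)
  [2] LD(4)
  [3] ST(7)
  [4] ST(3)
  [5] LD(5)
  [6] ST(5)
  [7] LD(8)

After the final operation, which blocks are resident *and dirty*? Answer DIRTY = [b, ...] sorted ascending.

  0 | W B6 → L0 miss [D]
  1 | R B6 → L0 hit [D]
  2 | R B4 → L1 miss [-]
  3 | W B7 → L1 miss [D]
  4 | W B3 → L0 miss wb→B6 [D]
  5 | R B5 → L2 miss [-]
  6 | W B5 → L2 hit [D]
  7 | R B8 → L2 miss wb→B5 [-]

DIRTY = [3, 7]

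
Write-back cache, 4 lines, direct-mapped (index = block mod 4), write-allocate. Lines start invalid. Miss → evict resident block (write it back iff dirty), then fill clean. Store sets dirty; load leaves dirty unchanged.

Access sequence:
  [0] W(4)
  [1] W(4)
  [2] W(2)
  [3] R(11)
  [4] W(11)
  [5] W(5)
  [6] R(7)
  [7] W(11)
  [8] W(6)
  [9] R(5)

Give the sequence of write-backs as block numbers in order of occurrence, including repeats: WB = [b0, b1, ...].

  0 | W B4 → L0 miss [D]
  1 | W B4 → L0 hit [D]
  2 | W B2 → L2 miss [D]
  3 | R B11 → L3 miss [-]
  4 | W B11 → L3 hit [D]
  5 | W B5 → L1 miss [D]
  6 | R B7 → L3 miss wb→B11 [-]
  7 | W B11 → L3 miss [D]
  8 | W B6 → L2 miss wb→B2 [D]
  9 | R B5 → L1 hit [D]

WB = [11, 2]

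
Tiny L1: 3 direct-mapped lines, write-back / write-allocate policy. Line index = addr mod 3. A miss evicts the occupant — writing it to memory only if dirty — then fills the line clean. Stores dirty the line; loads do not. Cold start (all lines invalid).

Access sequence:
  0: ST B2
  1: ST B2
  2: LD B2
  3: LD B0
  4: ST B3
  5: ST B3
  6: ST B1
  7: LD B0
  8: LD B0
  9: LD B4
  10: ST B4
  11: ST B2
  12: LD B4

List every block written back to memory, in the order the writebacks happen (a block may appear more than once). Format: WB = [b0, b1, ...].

WB = [3, 1]

0: W B2 -> L2 miss  d=D]
1: W B2 -> L2 hit  d=D]
2: R B2 -> L2 hit  d=D]
3: R B0 -> L0 miss  d=-]
4: W B3 -> L0 miss  d=D]
5: W B3 -> L0 hit  d=D]
6: W B1 -> L1 miss  d=D]
7: R B0 -> L0 miss wb->B3  d=-]
8: R B0 -> L0 hit  d=-]
9: R B4 -> L1 miss wb->B1  d=-]
10: W B4 -> L1 hit  d=D]
11: W B2 -> L2 hit  d=D]
12: R B4 -> L1 hit  d=D]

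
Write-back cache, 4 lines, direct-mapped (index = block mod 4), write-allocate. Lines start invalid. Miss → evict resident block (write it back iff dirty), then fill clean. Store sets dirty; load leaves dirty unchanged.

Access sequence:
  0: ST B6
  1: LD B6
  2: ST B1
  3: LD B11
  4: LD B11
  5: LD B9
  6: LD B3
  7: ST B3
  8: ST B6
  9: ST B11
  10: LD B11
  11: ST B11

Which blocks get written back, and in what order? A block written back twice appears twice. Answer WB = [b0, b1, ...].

0: W B6 → L2 miss [D]
1: R B6 → L2 hit [D]
2: W B1 → L1 miss [D]
3: R B11 → L3 miss [-]
4: R B11 → L3 hit [-]
5: R B9 → L1 miss wb→B1 [-]
6: R B3 → L3 miss [-]
7: W B3 → L3 hit [D]
8: W B6 → L2 hit [D]
9: W B11 → L3 miss wb→B3 [D]
10: R B11 → L3 hit [D]
11: W B11 → L3 hit [D]

WB = [1, 3]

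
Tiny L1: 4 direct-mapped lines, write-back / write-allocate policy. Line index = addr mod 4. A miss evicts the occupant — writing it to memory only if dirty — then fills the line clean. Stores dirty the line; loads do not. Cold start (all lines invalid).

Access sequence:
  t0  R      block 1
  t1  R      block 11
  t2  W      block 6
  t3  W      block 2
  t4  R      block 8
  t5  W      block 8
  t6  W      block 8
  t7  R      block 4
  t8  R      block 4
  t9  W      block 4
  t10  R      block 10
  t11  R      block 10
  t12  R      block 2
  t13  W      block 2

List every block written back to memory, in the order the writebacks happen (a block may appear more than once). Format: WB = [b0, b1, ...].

0: R B1 -> L1 miss  d=-]
1: R B11 -> L3 miss  d=-]
2: W B6 -> L2 miss  d=D]
3: W B2 -> L2 miss wb->B6  d=D]
4: R B8 -> L0 miss  d=-]
5: W B8 -> L0 hit  d=D]
6: W B8 -> L0 hit  d=D]
7: R B4 -> L0 miss wb->B8  d=-]
8: R B4 -> L0 hit  d=-]
9: W B4 -> L0 hit  d=D]
10: R B10 -> L2 miss wb->B2  d=-]
11: R B10 -> L2 hit  d=-]
12: R B2 -> L2 miss  d=-]
13: W B2 -> L2 hit  d=D]

WB = [6, 8, 2]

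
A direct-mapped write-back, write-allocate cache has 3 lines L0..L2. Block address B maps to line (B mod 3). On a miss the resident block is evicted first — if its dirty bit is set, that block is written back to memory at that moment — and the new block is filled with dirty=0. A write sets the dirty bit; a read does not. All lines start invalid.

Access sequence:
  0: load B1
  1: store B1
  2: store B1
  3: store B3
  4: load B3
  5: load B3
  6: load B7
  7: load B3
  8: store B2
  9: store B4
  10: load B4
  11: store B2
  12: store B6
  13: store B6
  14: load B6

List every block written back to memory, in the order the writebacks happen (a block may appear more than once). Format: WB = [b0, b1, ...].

  0 | R B1 → L1 miss [-]
  1 | W B1 → L1 hit [D]
  2 | W B1 → L1 hit [D]
  3 | W B3 → L0 miss [D]
  4 | R B3 → L0 hit [D]
  5 | R B3 → L0 hit [D]
  6 | R B7 → L1 miss wb→B1 [-]
  7 | R B3 → L0 hit [D]
  8 | W B2 → L2 miss [D]
  9 | W B4 → L1 miss [D]
  10 | R B4 → L1 hit [D]
  11 | W B2 → L2 hit [D]
  12 | W B6 → L0 miss wb→B3 [D]
  13 | W B6 → L0 hit [D]
  14 | R B6 → L0 hit [D]

WB = [1, 3]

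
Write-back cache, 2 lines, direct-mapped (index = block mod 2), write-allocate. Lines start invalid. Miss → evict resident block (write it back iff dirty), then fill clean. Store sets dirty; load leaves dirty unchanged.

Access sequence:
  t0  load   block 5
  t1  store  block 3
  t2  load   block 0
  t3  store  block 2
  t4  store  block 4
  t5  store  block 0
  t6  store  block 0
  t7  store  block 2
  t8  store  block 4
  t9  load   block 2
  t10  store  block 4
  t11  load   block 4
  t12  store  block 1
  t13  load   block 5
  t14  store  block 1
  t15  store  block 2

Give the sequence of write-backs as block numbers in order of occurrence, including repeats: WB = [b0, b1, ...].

  0 | R B5 → L1 miss [-]
  1 | W B3 → L1 miss [D]
  2 | R B0 → L0 miss [-]
  3 | W B2 → L0 miss [D]
  4 | W B4 → L0 miss wb→B2 [D]
  5 | W B0 → L0 miss wb→B4 [D]
  6 | W B0 → L0 hit [D]
  7 | W B2 → L0 miss wb→B0 [D]
  8 | W B4 → L0 miss wb→B2 [D]
  9 | R B2 → L0 miss wb→B4 [-]
  10 | W B4 → L0 miss [D]
  11 | R B4 → L0 hit [D]
  12 | W B1 → L1 miss wb→B3 [D]
  13 | R B5 → L1 miss wb→B1 [-]
  14 | W B1 → L1 miss [D]
  15 | W B2 → L0 miss wb→B4 [D]

WB = [2, 4, 0, 2, 4, 3, 1, 4]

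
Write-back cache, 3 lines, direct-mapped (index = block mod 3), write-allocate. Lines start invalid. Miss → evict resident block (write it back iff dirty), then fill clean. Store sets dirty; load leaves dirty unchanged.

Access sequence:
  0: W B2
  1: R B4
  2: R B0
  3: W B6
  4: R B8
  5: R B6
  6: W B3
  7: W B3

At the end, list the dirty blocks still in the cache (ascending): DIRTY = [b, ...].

DIRTY = [3]

0: W B2 → L2 miss [D]
1: R B4 → L1 miss [-]
2: R B0 → L0 miss [-]
3: W B6 → L0 miss [D]
4: R B8 → L2 miss wb→B2 [-]
5: R B6 → L0 hit [D]
6: W B3 → L0 miss wb→B6 [D]
7: W B3 → L0 hit [D]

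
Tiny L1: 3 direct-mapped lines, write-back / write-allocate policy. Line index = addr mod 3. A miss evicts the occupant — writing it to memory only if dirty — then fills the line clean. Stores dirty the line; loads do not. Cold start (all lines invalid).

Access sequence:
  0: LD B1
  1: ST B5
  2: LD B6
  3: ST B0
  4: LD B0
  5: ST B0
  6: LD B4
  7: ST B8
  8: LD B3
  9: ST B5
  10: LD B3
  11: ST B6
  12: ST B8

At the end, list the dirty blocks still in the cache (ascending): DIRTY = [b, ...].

  0 | R B1 → L1 miss [-]
  1 | W B5 → L2 miss [D]
  2 | R B6 → L0 miss [-]
  3 | W B0 → L0 miss [D]
  4 | R B0 → L0 hit [D]
  5 | W B0 → L0 hit [D]
  6 | R B4 → L1 miss [-]
  7 | W B8 → L2 miss wb→B5 [D]
  8 | R B3 → L0 miss wb→B0 [-]
  9 | W B5 → L2 miss wb→B8 [D]
  10 | R B3 → L0 hit [-]
  11 | W B6 → L0 miss [D]
  12 | W B8 → L2 miss wb→B5 [D]

DIRTY = [6, 8]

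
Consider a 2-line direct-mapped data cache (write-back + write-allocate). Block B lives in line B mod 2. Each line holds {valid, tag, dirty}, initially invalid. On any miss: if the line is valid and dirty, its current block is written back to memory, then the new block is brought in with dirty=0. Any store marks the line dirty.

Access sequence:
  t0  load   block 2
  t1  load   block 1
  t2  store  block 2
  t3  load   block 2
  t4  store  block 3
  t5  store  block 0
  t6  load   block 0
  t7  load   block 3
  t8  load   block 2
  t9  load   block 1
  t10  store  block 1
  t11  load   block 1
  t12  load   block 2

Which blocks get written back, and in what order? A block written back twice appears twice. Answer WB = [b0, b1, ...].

  0 | R B2 → L0 miss [-]
  1 | R B1 → L1 miss [-]
  2 | W B2 → L0 hit [D]
  3 | R B2 → L0 hit [D]
  4 | W B3 → L1 miss [D]
  5 | W B0 → L0 miss wb→B2 [D]
  6 | R B0 → L0 hit [D]
  7 | R B3 → L1 hit [D]
  8 | R B2 → L0 miss wb→B0 [-]
  9 | R B1 → L1 miss wb→B3 [-]
  10 | W B1 → L1 hit [D]
  11 | R B1 → L1 hit [D]
  12 | R B2 → L0 hit [-]

WB = [2, 0, 3]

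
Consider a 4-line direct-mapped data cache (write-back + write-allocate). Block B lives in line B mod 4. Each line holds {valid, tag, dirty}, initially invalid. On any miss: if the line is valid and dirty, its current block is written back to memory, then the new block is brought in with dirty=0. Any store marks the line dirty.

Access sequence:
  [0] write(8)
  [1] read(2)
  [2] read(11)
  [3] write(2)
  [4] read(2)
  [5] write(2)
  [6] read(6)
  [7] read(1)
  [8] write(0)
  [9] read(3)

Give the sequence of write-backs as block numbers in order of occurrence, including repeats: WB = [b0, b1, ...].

  0 | W B8 → L0 miss [D]
  1 | R B2 → L2 miss [-]
  2 | R B11 → L3 miss [-]
  3 | W B2 → L2 hit [D]
  4 | R B2 → L2 hit [D]
  5 | W B2 → L2 hit [D]
  6 | R B6 → L2 miss wb→B2 [-]
  7 | R B1 → L1 miss [-]
  8 | W B0 → L0 miss wb→B8 [D]
  9 | R B3 → L3 miss [-]

WB = [2, 8]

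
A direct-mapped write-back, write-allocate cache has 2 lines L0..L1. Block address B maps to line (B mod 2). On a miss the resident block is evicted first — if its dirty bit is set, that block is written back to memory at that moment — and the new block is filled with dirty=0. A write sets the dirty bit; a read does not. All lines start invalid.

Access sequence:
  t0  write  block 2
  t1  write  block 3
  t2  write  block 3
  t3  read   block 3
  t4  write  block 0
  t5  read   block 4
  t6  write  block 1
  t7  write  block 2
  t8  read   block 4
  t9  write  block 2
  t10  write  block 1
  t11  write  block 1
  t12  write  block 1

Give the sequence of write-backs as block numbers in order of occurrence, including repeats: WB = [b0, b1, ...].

0: W B2 -> L0 miss  d=D]
1: W B3 -> L1 miss  d=D]
2: W B3 -> L1 hit  d=D]
3: R B3 -> L1 hit  d=D]
4: W B0 -> L0 miss wb->B2  d=D]
5: R B4 -> L0 miss wb->B0  d=-]
6: W B1 -> L1 miss wb->B3  d=D]
7: W B2 -> L0 miss  d=D]
8: R B4 -> L0 miss wb->B2  d=-]
9: W B2 -> L0 miss  d=D]
10: W B1 -> L1 hit  d=D]
11: W B1 -> L1 hit  d=D]
12: W B1 -> L1 hit  d=D]

WB = [2, 0, 3, 2]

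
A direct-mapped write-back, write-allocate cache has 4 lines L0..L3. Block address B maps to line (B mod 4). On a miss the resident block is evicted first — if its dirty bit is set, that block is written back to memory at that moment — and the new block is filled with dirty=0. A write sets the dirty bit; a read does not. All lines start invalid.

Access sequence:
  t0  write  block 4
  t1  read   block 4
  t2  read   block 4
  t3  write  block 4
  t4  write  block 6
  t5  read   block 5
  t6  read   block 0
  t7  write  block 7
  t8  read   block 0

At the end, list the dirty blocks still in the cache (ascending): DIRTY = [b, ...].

DIRTY = [6, 7]

0: W B4 -> L0 miss  d=D]
1: R B4 -> L0 hit  d=D]
2: R B4 -> L0 hit  d=D]
3: W B4 -> L0 hit  d=D]
4: W B6 -> L2 miss  d=D]
5: R B5 -> L1 miss  d=-]
6: R B0 -> L0 miss wb->B4  d=-]
7: W B7 -> L3 miss  d=D]
8: R B0 -> L0 hit  d=-]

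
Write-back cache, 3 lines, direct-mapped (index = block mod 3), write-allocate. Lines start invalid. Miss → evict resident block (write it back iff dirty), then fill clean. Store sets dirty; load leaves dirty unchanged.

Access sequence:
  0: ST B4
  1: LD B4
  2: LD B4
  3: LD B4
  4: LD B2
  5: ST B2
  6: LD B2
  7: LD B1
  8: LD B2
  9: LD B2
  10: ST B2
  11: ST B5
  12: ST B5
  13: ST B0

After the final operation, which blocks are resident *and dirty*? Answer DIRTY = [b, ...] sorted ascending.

DIRTY = [0, 5]

0: W B4 -> L1 miss  d=D]
1: R B4 -> L1 hit  d=D]
2: R B4 -> L1 hit  d=D]
3: R B4 -> L1 hit  d=D]
4: R B2 -> L2 miss  d=-]
5: W B2 -> L2 hit  d=D]
6: R B2 -> L2 hit  d=D]
7: R B1 -> L1 miss wb->B4  d=-]
8: R B2 -> L2 hit  d=D]
9: R B2 -> L2 hit  d=D]
10: W B2 -> L2 hit  d=D]
11: W B5 -> L2 miss wb->B2  d=D]
12: W B5 -> L2 hit  d=D]
13: W B0 -> L0 miss  d=D]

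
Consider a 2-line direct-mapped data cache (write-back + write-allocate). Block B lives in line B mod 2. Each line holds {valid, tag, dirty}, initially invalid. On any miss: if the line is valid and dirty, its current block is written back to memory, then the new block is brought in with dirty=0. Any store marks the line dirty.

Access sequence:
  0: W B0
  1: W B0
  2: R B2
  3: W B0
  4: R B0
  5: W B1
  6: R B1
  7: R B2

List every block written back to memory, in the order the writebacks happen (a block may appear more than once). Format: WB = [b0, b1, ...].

WB = [0, 0]

0: W B0 → L0 miss [D]
1: W B0 → L0 hit [D]
2: R B2 → L0 miss wb→B0 [-]
3: W B0 → L0 miss [D]
4: R B0 → L0 hit [D]
5: W B1 → L1 miss [D]
6: R B1 → L1 hit [D]
7: R B2 → L0 miss wb→B0 [-]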